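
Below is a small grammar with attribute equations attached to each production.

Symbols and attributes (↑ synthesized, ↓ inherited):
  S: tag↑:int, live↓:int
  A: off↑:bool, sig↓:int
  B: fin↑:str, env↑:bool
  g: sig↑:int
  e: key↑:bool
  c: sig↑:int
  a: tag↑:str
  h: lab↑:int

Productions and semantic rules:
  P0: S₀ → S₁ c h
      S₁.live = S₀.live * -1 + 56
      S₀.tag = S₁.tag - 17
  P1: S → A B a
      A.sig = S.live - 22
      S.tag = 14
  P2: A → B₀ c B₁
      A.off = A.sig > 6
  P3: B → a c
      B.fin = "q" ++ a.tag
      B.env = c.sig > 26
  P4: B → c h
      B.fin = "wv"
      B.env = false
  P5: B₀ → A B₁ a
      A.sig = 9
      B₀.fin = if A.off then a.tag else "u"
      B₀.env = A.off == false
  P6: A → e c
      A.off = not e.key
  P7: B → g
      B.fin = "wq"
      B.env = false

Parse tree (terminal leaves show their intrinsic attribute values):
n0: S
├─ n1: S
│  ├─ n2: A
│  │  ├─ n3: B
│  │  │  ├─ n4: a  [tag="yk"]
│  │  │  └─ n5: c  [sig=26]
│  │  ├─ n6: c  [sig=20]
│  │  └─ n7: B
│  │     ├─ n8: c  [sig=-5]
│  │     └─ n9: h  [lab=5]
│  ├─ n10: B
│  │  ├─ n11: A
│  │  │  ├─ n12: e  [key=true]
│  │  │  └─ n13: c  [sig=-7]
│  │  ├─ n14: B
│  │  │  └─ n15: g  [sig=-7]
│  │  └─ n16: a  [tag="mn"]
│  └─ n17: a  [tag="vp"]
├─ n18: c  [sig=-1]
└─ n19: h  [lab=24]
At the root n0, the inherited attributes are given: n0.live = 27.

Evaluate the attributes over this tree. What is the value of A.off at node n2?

1. n0.live = 27  [given at root]
2. n1.live = 29  [S₀.live * -1 + 56]
3. n2.sig = 7  [S.live - 22]
4. n4.tag = "yk"  [terminal]
5. n5.sig = 26  [terminal]
6. n3.fin = "qyk"  ["q" ++ a.tag]
7. n3.env = false  [c.sig > 26]
8. n6.sig = 20  [terminal]
9. n8.sig = -5  [terminal]
10. n9.lab = 5  [terminal]
11. n7.fin = "wv"  ["wv"]
12. n7.env = false  [false]
13. n2.off = true  [A.sig > 6]
14. n11.sig = 9  [9]
15. n12.key = true  [terminal]
16. n13.sig = -7  [terminal]
17. n11.off = false  [not e.key]
18. n15.sig = -7  [terminal]
19. n14.fin = "wq"  ["wq"]
20. n14.env = false  [false]
21. n16.tag = "mn"  [terminal]
22. n10.fin = "u"  [if A.off then a.tag else "u"]
23. n10.env = true  [A.off == false]
24. n17.tag = "vp"  [terminal]
25. n1.tag = 14  [14]
26. n18.sig = -1  [terminal]
27. n19.lab = 24  [terminal]
28. n0.tag = -3  [S₁.tag - 17]

true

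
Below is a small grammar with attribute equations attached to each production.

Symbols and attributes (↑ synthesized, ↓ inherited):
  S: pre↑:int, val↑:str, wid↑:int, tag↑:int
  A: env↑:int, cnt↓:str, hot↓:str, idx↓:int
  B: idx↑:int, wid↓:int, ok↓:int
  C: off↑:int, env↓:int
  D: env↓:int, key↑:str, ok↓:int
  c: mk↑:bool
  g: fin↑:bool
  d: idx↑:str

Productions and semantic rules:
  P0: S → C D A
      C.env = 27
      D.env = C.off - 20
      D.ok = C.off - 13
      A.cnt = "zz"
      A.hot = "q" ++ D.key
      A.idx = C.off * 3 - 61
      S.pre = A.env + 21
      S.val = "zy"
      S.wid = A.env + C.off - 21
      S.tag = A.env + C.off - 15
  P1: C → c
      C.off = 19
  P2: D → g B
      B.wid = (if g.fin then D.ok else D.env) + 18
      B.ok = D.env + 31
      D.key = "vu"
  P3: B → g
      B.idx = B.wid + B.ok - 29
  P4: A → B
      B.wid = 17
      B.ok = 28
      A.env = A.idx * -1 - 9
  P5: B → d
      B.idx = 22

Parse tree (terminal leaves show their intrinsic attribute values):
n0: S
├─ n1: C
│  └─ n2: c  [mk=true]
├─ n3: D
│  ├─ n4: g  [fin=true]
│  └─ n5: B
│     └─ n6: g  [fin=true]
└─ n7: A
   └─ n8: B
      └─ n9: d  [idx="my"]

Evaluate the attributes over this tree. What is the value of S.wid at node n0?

1. n1.env = 27  [27]
2. n2.mk = true  [terminal]
3. n1.off = 19  [19]
4. n3.env = -1  [C.off - 20]
5. n3.ok = 6  [C.off - 13]
6. n4.fin = true  [terminal]
7. n5.wid = 24  [(if g.fin then D.ok else D.env) + 18]
8. n5.ok = 30  [D.env + 31]
9. n6.fin = true  [terminal]
10. n5.idx = 25  [B.wid + B.ok - 29]
11. n3.key = "vu"  ["vu"]
12. n7.cnt = "zz"  ["zz"]
13. n7.hot = "qvu"  ["q" ++ D.key]
14. n7.idx = -4  [C.off * 3 - 61]
15. n8.wid = 17  [17]
16. n8.ok = 28  [28]
17. n9.idx = "my"  [terminal]
18. n8.idx = 22  [22]
19. n7.env = -5  [A.idx * -1 - 9]
20. n0.pre = 16  [A.env + 21]
21. n0.val = "zy"  ["zy"]
22. n0.wid = -7  [A.env + C.off - 21]
23. n0.tag = -1  [A.env + C.off - 15]

-7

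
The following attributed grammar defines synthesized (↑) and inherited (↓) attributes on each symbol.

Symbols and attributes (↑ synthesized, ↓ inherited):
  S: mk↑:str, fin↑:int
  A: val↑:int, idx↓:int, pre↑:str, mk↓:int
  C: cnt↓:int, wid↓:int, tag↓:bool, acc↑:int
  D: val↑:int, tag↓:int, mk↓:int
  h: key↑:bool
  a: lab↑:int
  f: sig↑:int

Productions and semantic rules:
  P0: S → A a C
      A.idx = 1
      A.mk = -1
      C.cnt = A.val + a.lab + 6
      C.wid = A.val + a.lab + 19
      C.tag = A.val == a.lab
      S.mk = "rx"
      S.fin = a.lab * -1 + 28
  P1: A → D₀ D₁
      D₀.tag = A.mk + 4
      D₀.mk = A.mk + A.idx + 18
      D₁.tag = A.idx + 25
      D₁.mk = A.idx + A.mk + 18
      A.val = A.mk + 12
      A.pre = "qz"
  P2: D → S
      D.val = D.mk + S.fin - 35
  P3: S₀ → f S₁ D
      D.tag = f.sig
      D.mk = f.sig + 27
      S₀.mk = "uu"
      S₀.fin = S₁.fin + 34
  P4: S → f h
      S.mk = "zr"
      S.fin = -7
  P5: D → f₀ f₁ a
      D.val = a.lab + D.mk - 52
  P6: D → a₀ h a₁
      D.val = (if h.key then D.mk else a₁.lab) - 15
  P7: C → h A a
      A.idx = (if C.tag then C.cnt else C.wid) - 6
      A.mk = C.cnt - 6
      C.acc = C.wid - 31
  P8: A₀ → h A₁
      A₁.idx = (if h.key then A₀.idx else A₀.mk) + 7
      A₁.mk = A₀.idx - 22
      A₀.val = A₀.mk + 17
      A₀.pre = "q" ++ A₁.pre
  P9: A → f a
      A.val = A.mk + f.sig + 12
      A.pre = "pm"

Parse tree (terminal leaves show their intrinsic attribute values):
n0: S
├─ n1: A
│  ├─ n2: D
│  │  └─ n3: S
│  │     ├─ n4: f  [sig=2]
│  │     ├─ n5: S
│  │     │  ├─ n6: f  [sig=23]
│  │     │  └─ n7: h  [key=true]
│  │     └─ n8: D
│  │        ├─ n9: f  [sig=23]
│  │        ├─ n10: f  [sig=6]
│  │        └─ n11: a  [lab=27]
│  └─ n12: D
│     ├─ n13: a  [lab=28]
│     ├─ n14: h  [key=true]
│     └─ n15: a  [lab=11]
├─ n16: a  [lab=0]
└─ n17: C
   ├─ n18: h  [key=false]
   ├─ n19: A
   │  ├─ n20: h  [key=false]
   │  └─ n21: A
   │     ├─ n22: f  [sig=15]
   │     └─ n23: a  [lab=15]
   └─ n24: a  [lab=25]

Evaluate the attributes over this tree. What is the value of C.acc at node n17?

1. n1.idx = 1  [1]
2. n1.mk = -1  [-1]
3. n2.tag = 3  [A.mk + 4]
4. n2.mk = 18  [A.mk + A.idx + 18]
5. n4.sig = 2  [terminal]
6. n6.sig = 23  [terminal]
7. n7.key = true  [terminal]
8. n5.mk = "zr"  ["zr"]
9. n5.fin = -7  [-7]
10. n8.tag = 2  [f.sig]
11. n8.mk = 29  [f.sig + 27]
12. n9.sig = 23  [terminal]
13. n10.sig = 6  [terminal]
14. n11.lab = 27  [terminal]
15. n8.val = 4  [a.lab + D.mk - 52]
16. n3.mk = "uu"  ["uu"]
17. n3.fin = 27  [S₁.fin + 34]
18. n2.val = 10  [D.mk + S.fin - 35]
19. n12.tag = 26  [A.idx + 25]
20. n12.mk = 18  [A.idx + A.mk + 18]
21. n13.lab = 28  [terminal]
22. n14.key = true  [terminal]
23. n15.lab = 11  [terminal]
24. n12.val = 3  [(if h.key then D.mk else a₁.lab) - 15]
25. n1.val = 11  [A.mk + 12]
26. n1.pre = "qz"  ["qz"]
27. n16.lab = 0  [terminal]
28. n17.cnt = 17  [A.val + a.lab + 6]
29. n17.wid = 30  [A.val + a.lab + 19]
30. n17.tag = false  [A.val == a.lab]
31. n18.key = false  [terminal]
32. n19.idx = 24  [(if C.tag then C.cnt else C.wid) - 6]
33. n19.mk = 11  [C.cnt - 6]
34. n20.key = false  [terminal]
35. n21.idx = 18  [(if h.key then A₀.idx else A₀.mk) + 7]
36. n21.mk = 2  [A₀.idx - 22]
37. n22.sig = 15  [terminal]
38. n23.lab = 15  [terminal]
39. n21.val = 29  [A.mk + f.sig + 12]
40. n21.pre = "pm"  ["pm"]
41. n19.val = 28  [A₀.mk + 17]
42. n19.pre = "qpm"  ["q" ++ A₁.pre]
43. n24.lab = 25  [terminal]
44. n17.acc = -1  [C.wid - 31]
45. n0.mk = "rx"  ["rx"]
46. n0.fin = 28  [a.lab * -1 + 28]

-1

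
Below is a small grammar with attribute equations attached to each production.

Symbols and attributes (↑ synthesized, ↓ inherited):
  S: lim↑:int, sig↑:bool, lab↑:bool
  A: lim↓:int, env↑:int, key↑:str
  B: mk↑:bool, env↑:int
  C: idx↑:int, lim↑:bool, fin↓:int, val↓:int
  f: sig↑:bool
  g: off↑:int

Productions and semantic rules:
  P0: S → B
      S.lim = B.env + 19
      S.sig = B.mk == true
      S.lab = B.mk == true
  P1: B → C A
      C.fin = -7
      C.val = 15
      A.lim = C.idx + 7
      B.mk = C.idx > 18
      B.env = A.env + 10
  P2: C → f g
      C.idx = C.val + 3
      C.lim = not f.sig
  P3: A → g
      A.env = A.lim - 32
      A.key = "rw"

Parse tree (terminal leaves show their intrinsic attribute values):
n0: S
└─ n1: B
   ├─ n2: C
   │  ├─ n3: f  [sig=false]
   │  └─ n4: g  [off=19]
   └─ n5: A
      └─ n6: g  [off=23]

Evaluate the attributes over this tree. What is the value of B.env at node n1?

1. n2.fin = -7  [-7]
2. n2.val = 15  [15]
3. n3.sig = false  [terminal]
4. n4.off = 19  [terminal]
5. n2.idx = 18  [C.val + 3]
6. n2.lim = true  [not f.sig]
7. n5.lim = 25  [C.idx + 7]
8. n6.off = 23  [terminal]
9. n5.env = -7  [A.lim - 32]
10. n5.key = "rw"  ["rw"]
11. n1.mk = false  [C.idx > 18]
12. n1.env = 3  [A.env + 10]
13. n0.lim = 22  [B.env + 19]
14. n0.sig = false  [B.mk == true]
15. n0.lab = false  [B.mk == true]

3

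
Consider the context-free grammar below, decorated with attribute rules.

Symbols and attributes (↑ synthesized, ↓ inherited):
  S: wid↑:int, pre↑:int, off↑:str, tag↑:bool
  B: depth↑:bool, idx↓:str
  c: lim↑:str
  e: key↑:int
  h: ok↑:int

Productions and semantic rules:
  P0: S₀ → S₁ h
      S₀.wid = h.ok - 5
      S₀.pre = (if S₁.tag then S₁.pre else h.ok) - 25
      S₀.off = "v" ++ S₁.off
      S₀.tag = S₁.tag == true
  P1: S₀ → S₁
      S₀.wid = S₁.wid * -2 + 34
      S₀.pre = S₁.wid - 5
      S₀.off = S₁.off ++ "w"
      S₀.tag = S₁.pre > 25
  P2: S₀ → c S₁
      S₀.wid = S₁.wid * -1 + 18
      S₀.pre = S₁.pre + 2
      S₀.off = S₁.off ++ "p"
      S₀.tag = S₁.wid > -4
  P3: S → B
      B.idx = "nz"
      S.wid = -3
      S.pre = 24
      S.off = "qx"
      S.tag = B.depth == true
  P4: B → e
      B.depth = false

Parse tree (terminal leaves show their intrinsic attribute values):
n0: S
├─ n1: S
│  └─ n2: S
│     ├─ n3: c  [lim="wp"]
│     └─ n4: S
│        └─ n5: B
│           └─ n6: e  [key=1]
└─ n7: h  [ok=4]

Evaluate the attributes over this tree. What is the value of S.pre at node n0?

-9

1. n3.lim = "wp"  [terminal]
2. n5.idx = "nz"  ["nz"]
3. n6.key = 1  [terminal]
4. n5.depth = false  [false]
5. n4.wid = -3  [-3]
6. n4.pre = 24  [24]
7. n4.off = "qx"  ["qx"]
8. n4.tag = false  [B.depth == true]
9. n2.wid = 21  [S₁.wid * -1 + 18]
10. n2.pre = 26  [S₁.pre + 2]
11. n2.off = "qxp"  [S₁.off ++ "p"]
12. n2.tag = true  [S₁.wid > -4]
13. n1.wid = -8  [S₁.wid * -2 + 34]
14. n1.pre = 16  [S₁.wid - 5]
15. n1.off = "qxpw"  [S₁.off ++ "w"]
16. n1.tag = true  [S₁.pre > 25]
17. n7.ok = 4  [terminal]
18. n0.wid = -1  [h.ok - 5]
19. n0.pre = -9  [(if S₁.tag then S₁.pre else h.ok) - 25]
20. n0.off = "vqxpw"  ["v" ++ S₁.off]
21. n0.tag = true  [S₁.tag == true]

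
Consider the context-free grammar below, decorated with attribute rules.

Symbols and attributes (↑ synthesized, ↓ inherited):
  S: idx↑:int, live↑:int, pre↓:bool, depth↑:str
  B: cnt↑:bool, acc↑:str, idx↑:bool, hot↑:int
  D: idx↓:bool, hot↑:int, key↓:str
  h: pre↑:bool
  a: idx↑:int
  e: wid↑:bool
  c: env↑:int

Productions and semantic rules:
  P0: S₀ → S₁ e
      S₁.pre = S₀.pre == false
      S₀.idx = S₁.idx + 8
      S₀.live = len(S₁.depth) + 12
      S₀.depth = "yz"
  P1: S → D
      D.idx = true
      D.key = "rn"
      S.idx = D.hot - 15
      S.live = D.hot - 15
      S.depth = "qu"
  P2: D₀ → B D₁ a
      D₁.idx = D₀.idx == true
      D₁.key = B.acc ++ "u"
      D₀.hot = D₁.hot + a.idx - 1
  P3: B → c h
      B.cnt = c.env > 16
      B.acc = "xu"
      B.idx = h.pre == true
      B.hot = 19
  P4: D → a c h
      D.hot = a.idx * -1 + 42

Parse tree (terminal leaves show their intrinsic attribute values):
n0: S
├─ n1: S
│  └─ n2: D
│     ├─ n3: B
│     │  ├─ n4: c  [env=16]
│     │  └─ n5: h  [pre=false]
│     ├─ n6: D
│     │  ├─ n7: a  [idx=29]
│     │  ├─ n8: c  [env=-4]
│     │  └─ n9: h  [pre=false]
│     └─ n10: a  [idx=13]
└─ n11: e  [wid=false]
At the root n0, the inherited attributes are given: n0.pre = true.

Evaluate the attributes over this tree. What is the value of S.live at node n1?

1. n0.pre = true  [given at root]
2. n1.pre = false  [S₀.pre == false]
3. n2.idx = true  [true]
4. n2.key = "rn"  ["rn"]
5. n4.env = 16  [terminal]
6. n5.pre = false  [terminal]
7. n3.cnt = false  [c.env > 16]
8. n3.acc = "xu"  ["xu"]
9. n3.idx = false  [h.pre == true]
10. n3.hot = 19  [19]
11. n6.idx = true  [D₀.idx == true]
12. n6.key = "xuu"  [B.acc ++ "u"]
13. n7.idx = 29  [terminal]
14. n8.env = -4  [terminal]
15. n9.pre = false  [terminal]
16. n6.hot = 13  [a.idx * -1 + 42]
17. n10.idx = 13  [terminal]
18. n2.hot = 25  [D₁.hot + a.idx - 1]
19. n1.idx = 10  [D.hot - 15]
20. n1.live = 10  [D.hot - 15]
21. n1.depth = "qu"  ["qu"]
22. n11.wid = false  [terminal]
23. n0.idx = 18  [S₁.idx + 8]
24. n0.live = 14  [len(S₁.depth) + 12]
25. n0.depth = "yz"  ["yz"]

10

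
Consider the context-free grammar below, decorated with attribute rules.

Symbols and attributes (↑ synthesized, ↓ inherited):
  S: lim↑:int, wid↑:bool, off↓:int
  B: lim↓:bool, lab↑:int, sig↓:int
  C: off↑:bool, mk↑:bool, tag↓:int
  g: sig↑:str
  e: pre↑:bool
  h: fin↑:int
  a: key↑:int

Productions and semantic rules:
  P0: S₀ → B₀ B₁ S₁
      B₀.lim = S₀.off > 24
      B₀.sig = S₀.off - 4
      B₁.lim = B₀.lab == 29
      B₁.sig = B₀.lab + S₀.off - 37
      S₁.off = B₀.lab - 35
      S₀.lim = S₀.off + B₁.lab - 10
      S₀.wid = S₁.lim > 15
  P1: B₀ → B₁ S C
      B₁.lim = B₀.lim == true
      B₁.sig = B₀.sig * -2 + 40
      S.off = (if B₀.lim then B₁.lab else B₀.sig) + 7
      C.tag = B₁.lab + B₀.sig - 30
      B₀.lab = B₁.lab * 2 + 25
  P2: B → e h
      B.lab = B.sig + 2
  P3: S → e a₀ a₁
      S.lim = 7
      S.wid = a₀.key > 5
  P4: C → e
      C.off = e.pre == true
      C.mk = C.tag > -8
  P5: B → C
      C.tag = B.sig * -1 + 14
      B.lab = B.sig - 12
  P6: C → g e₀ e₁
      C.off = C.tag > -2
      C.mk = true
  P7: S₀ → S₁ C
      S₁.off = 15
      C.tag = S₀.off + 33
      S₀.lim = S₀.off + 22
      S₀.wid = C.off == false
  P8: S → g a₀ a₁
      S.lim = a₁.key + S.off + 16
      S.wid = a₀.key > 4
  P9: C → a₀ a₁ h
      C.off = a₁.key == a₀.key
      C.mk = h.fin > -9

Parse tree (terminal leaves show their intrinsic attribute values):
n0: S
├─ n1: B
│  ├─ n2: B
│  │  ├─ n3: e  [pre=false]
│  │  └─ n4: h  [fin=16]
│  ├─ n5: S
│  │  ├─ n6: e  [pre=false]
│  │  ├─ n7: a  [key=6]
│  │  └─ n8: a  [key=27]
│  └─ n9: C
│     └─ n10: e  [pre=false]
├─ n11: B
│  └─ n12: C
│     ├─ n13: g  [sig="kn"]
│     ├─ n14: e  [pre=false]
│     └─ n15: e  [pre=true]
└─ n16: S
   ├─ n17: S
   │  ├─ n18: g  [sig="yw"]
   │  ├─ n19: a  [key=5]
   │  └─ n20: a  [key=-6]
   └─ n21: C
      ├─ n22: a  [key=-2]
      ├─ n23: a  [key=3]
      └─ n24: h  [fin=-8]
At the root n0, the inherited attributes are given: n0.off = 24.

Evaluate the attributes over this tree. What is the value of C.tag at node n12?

-2

1. n0.off = 24  [given at root]
2. n1.lim = false  [S₀.off > 24]
3. n1.sig = 20  [S₀.off - 4]
4. n2.lim = false  [B₀.lim == true]
5. n2.sig = 0  [B₀.sig * -2 + 40]
6. n3.pre = false  [terminal]
7. n4.fin = 16  [terminal]
8. n2.lab = 2  [B.sig + 2]
9. n5.off = 27  [(if B₀.lim then B₁.lab else B₀.sig) + 7]
10. n6.pre = false  [terminal]
11. n7.key = 6  [terminal]
12. n8.key = 27  [terminal]
13. n5.lim = 7  [7]
14. n5.wid = true  [a₀.key > 5]
15. n9.tag = -8  [B₁.lab + B₀.sig - 30]
16. n10.pre = false  [terminal]
17. n9.off = false  [e.pre == true]
18. n9.mk = false  [C.tag > -8]
19. n1.lab = 29  [B₁.lab * 2 + 25]
20. n11.lim = true  [B₀.lab == 29]
21. n11.sig = 16  [B₀.lab + S₀.off - 37]
22. n12.tag = -2  [B.sig * -1 + 14]
23. n13.sig = "kn"  [terminal]
24. n14.pre = false  [terminal]
25. n15.pre = true  [terminal]
26. n12.off = false  [C.tag > -2]
27. n12.mk = true  [true]
28. n11.lab = 4  [B.sig - 12]
29. n16.off = -6  [B₀.lab - 35]
30. n17.off = 15  [15]
31. n18.sig = "yw"  [terminal]
32. n19.key = 5  [terminal]
33. n20.key = -6  [terminal]
34. n17.lim = 25  [a₁.key + S.off + 16]
35. n17.wid = true  [a₀.key > 4]
36. n21.tag = 27  [S₀.off + 33]
37. n22.key = -2  [terminal]
38. n23.key = 3  [terminal]
39. n24.fin = -8  [terminal]
40. n21.off = false  [a₁.key == a₀.key]
41. n21.mk = true  [h.fin > -9]
42. n16.lim = 16  [S₀.off + 22]
43. n16.wid = true  [C.off == false]
44. n0.lim = 18  [S₀.off + B₁.lab - 10]
45. n0.wid = true  [S₁.lim > 15]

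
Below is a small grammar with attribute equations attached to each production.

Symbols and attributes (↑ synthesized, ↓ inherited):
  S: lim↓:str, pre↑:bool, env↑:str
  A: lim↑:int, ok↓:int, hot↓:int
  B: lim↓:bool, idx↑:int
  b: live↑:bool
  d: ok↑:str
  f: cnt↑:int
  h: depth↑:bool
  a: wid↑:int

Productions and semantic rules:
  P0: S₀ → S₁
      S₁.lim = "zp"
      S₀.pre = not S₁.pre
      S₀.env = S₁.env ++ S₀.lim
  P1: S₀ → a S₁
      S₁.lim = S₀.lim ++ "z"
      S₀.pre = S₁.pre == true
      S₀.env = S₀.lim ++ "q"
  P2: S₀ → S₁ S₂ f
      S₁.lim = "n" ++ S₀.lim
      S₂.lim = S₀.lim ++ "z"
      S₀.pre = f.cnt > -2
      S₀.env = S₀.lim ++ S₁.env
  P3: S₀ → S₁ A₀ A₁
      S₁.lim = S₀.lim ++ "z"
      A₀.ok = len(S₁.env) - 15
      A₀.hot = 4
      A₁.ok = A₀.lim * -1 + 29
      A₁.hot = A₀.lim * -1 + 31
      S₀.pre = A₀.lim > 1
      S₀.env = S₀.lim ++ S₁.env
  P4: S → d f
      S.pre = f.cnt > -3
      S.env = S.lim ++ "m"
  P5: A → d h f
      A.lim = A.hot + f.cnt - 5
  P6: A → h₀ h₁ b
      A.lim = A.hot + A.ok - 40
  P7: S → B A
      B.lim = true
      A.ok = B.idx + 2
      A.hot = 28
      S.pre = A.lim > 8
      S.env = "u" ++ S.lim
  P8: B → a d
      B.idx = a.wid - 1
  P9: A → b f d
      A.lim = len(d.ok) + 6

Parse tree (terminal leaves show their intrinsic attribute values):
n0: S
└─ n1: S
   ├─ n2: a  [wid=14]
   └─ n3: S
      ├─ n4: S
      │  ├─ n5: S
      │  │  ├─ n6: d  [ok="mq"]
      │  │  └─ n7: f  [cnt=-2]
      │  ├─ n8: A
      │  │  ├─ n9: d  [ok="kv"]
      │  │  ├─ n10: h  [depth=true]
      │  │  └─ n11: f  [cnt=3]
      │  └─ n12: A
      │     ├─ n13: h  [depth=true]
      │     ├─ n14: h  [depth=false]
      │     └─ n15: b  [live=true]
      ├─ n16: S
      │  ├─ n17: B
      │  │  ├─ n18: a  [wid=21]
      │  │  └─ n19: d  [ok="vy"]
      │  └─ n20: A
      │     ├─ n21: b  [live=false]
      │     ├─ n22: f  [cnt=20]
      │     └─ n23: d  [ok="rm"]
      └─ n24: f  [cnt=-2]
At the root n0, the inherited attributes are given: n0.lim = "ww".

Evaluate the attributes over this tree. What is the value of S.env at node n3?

"zpznzpznzpzzm"

1. n0.lim = "ww"  [given at root]
2. n1.lim = "zp"  ["zp"]
3. n2.wid = 14  [terminal]
4. n3.lim = "zpz"  [S₀.lim ++ "z"]
5. n4.lim = "nzpz"  ["n" ++ S₀.lim]
6. n5.lim = "nzpzz"  [S₀.lim ++ "z"]
7. n6.ok = "mq"  [terminal]
8. n7.cnt = -2  [terminal]
9. n5.pre = true  [f.cnt > -3]
10. n5.env = "nzpzzm"  [S.lim ++ "m"]
11. n8.ok = -9  [len(S₁.env) - 15]
12. n8.hot = 4  [4]
13. n9.ok = "kv"  [terminal]
14. n10.depth = true  [terminal]
15. n11.cnt = 3  [terminal]
16. n8.lim = 2  [A.hot + f.cnt - 5]
17. n12.ok = 27  [A₀.lim * -1 + 29]
18. n12.hot = 29  [A₀.lim * -1 + 31]
19. n13.depth = true  [terminal]
20. n14.depth = false  [terminal]
21. n15.live = true  [terminal]
22. n12.lim = 16  [A.hot + A.ok - 40]
23. n4.pre = true  [A₀.lim > 1]
24. n4.env = "nzpznzpzzm"  [S₀.lim ++ S₁.env]
25. n16.lim = "zpzz"  [S₀.lim ++ "z"]
26. n17.lim = true  [true]
27. n18.wid = 21  [terminal]
28. n19.ok = "vy"  [terminal]
29. n17.idx = 20  [a.wid - 1]
30. n20.ok = 22  [B.idx + 2]
31. n20.hot = 28  [28]
32. n21.live = false  [terminal]
33. n22.cnt = 20  [terminal]
34. n23.ok = "rm"  [terminal]
35. n20.lim = 8  [len(d.ok) + 6]
36. n16.pre = false  [A.lim > 8]
37. n16.env = "uzpzz"  ["u" ++ S.lim]
38. n24.cnt = -2  [terminal]
39. n3.pre = false  [f.cnt > -2]
40. n3.env = "zpznzpznzpzzm"  [S₀.lim ++ S₁.env]
41. n1.pre = false  [S₁.pre == true]
42. n1.env = "zpq"  [S₀.lim ++ "q"]
43. n0.pre = true  [not S₁.pre]
44. n0.env = "zpqww"  [S₁.env ++ S₀.lim]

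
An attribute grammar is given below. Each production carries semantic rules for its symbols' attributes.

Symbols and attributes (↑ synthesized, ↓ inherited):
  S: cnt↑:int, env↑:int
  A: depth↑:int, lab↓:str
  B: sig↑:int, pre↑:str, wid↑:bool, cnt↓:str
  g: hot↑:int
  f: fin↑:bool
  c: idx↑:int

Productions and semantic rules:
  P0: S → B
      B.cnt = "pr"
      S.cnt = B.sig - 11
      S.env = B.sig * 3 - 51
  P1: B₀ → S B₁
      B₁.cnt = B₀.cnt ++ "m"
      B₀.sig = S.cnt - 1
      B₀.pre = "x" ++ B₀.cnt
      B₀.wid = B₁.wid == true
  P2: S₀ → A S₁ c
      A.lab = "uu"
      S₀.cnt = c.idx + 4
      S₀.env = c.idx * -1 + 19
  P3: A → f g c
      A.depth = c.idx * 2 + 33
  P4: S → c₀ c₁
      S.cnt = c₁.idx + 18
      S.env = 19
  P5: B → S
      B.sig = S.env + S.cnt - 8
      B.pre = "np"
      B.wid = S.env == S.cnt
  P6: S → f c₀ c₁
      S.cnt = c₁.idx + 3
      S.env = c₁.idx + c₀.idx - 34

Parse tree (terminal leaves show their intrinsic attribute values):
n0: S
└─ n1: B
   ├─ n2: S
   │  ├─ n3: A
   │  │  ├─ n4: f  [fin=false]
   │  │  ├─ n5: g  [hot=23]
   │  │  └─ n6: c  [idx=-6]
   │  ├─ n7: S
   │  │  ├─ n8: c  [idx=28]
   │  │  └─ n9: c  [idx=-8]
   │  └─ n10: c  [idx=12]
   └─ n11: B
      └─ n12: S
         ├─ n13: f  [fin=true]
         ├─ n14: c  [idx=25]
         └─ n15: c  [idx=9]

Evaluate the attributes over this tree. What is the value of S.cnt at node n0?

4

1. n1.cnt = "pr"  ["pr"]
2. n3.lab = "uu"  ["uu"]
3. n4.fin = false  [terminal]
4. n5.hot = 23  [terminal]
5. n6.idx = -6  [terminal]
6. n3.depth = 21  [c.idx * 2 + 33]
7. n8.idx = 28  [terminal]
8. n9.idx = -8  [terminal]
9. n7.cnt = 10  [c₁.idx + 18]
10. n7.env = 19  [19]
11. n10.idx = 12  [terminal]
12. n2.cnt = 16  [c.idx + 4]
13. n2.env = 7  [c.idx * -1 + 19]
14. n11.cnt = "prm"  [B₀.cnt ++ "m"]
15. n13.fin = true  [terminal]
16. n14.idx = 25  [terminal]
17. n15.idx = 9  [terminal]
18. n12.cnt = 12  [c₁.idx + 3]
19. n12.env = 0  [c₁.idx + c₀.idx - 34]
20. n11.sig = 4  [S.env + S.cnt - 8]
21. n11.pre = "np"  ["np"]
22. n11.wid = false  [S.env == S.cnt]
23. n1.sig = 15  [S.cnt - 1]
24. n1.pre = "xpr"  ["x" ++ B₀.cnt]
25. n1.wid = false  [B₁.wid == true]
26. n0.cnt = 4  [B.sig - 11]
27. n0.env = -6  [B.sig * 3 - 51]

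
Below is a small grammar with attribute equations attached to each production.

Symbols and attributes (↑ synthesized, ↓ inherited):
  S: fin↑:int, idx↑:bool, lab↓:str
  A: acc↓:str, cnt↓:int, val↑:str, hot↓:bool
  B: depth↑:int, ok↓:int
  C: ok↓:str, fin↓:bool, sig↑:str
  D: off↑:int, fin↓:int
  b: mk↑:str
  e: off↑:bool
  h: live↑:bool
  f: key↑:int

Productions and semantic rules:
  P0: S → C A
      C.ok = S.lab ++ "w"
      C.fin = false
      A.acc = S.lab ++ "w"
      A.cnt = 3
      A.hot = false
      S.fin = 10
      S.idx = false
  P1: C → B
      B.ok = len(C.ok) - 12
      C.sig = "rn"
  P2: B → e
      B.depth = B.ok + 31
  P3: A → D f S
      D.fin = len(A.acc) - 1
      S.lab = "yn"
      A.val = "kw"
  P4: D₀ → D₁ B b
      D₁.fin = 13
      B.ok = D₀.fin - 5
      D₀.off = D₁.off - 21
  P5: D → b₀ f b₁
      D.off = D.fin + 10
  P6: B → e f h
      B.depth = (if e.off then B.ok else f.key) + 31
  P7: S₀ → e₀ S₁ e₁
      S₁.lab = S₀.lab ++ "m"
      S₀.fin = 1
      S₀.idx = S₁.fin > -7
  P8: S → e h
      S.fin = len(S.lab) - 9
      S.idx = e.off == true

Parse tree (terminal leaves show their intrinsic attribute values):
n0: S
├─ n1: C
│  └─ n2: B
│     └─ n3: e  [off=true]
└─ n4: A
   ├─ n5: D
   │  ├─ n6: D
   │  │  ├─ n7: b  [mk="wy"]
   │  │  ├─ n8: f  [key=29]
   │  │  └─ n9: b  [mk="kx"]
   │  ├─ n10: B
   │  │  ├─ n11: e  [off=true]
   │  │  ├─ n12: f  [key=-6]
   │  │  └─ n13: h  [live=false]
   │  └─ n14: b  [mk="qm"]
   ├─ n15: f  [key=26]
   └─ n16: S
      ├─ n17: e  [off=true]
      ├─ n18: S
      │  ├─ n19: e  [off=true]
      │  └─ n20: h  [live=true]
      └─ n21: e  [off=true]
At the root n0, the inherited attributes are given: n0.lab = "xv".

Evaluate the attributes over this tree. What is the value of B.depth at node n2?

1. n0.lab = "xv"  [given at root]
2. n1.ok = "xvw"  [S.lab ++ "w"]
3. n1.fin = false  [false]
4. n2.ok = -9  [len(C.ok) - 12]
5. n3.off = true  [terminal]
6. n2.depth = 22  [B.ok + 31]
7. n1.sig = "rn"  ["rn"]
8. n4.acc = "xvw"  [S.lab ++ "w"]
9. n4.cnt = 3  [3]
10. n4.hot = false  [false]
11. n5.fin = 2  [len(A.acc) - 1]
12. n6.fin = 13  [13]
13. n7.mk = "wy"  [terminal]
14. n8.key = 29  [terminal]
15. n9.mk = "kx"  [terminal]
16. n6.off = 23  [D.fin + 10]
17. n10.ok = -3  [D₀.fin - 5]
18. n11.off = true  [terminal]
19. n12.key = -6  [terminal]
20. n13.live = false  [terminal]
21. n10.depth = 28  [(if e.off then B.ok else f.key) + 31]
22. n14.mk = "qm"  [terminal]
23. n5.off = 2  [D₁.off - 21]
24. n15.key = 26  [terminal]
25. n16.lab = "yn"  ["yn"]
26. n17.off = true  [terminal]
27. n18.lab = "ynm"  [S₀.lab ++ "m"]
28. n19.off = true  [terminal]
29. n20.live = true  [terminal]
30. n18.fin = -6  [len(S.lab) - 9]
31. n18.idx = true  [e.off == true]
32. n21.off = true  [terminal]
33. n16.fin = 1  [1]
34. n16.idx = true  [S₁.fin > -7]
35. n4.val = "kw"  ["kw"]
36. n0.fin = 10  [10]
37. n0.idx = false  [false]

22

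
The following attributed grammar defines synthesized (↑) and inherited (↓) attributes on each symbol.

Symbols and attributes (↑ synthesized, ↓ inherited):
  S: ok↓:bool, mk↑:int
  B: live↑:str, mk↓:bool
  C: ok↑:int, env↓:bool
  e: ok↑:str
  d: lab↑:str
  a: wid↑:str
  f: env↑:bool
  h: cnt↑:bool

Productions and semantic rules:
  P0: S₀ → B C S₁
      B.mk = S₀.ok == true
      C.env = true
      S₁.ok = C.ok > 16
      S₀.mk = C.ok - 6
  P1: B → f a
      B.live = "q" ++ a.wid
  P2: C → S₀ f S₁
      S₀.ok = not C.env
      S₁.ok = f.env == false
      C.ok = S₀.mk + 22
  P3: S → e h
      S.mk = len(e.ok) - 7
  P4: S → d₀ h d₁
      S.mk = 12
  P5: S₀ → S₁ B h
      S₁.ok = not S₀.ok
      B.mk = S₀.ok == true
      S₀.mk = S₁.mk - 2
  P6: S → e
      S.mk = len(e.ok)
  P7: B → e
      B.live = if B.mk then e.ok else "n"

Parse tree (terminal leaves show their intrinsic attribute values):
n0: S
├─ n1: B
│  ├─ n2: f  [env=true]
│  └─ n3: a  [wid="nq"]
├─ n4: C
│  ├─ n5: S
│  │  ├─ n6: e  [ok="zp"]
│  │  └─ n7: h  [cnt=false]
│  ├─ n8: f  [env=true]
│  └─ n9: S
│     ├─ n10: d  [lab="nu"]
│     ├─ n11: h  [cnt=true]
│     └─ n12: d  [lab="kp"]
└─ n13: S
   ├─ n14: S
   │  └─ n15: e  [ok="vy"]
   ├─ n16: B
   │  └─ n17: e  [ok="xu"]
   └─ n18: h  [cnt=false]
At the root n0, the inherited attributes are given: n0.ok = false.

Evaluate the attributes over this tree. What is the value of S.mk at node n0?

11

1. n0.ok = false  [given at root]
2. n1.mk = false  [S₀.ok == true]
3. n2.env = true  [terminal]
4. n3.wid = "nq"  [terminal]
5. n1.live = "qnq"  ["q" ++ a.wid]
6. n4.env = true  [true]
7. n5.ok = false  [not C.env]
8. n6.ok = "zp"  [terminal]
9. n7.cnt = false  [terminal]
10. n5.mk = -5  [len(e.ok) - 7]
11. n8.env = true  [terminal]
12. n9.ok = false  [f.env == false]
13. n10.lab = "nu"  [terminal]
14. n11.cnt = true  [terminal]
15. n12.lab = "kp"  [terminal]
16. n9.mk = 12  [12]
17. n4.ok = 17  [S₀.mk + 22]
18. n13.ok = true  [C.ok > 16]
19. n14.ok = false  [not S₀.ok]
20. n15.ok = "vy"  [terminal]
21. n14.mk = 2  [len(e.ok)]
22. n16.mk = true  [S₀.ok == true]
23. n17.ok = "xu"  [terminal]
24. n16.live = "xu"  [if B.mk then e.ok else "n"]
25. n18.cnt = false  [terminal]
26. n13.mk = 0  [S₁.mk - 2]
27. n0.mk = 11  [C.ok - 6]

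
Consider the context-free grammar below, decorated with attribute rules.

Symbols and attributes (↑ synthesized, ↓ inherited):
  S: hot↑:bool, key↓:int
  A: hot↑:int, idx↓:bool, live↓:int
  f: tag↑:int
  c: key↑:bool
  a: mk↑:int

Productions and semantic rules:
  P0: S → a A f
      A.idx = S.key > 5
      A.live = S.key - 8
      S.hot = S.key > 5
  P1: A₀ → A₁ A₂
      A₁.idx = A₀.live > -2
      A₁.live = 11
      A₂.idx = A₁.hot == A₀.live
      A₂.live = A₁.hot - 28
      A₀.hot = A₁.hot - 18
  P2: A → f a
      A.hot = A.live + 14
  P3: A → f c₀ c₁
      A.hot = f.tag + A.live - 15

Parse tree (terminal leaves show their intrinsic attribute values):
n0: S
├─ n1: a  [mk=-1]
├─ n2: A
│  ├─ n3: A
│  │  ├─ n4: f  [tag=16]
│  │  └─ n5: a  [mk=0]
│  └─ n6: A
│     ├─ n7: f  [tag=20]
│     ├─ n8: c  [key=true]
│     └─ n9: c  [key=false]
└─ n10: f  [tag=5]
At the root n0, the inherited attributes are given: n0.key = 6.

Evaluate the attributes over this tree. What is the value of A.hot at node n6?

1. n0.key = 6  [given at root]
2. n1.mk = -1  [terminal]
3. n2.idx = true  [S.key > 5]
4. n2.live = -2  [S.key - 8]
5. n3.idx = false  [A₀.live > -2]
6. n3.live = 11  [11]
7. n4.tag = 16  [terminal]
8. n5.mk = 0  [terminal]
9. n3.hot = 25  [A.live + 14]
10. n6.idx = false  [A₁.hot == A₀.live]
11. n6.live = -3  [A₁.hot - 28]
12. n7.tag = 20  [terminal]
13. n8.key = true  [terminal]
14. n9.key = false  [terminal]
15. n6.hot = 2  [f.tag + A.live - 15]
16. n2.hot = 7  [A₁.hot - 18]
17. n10.tag = 5  [terminal]
18. n0.hot = true  [S.key > 5]

2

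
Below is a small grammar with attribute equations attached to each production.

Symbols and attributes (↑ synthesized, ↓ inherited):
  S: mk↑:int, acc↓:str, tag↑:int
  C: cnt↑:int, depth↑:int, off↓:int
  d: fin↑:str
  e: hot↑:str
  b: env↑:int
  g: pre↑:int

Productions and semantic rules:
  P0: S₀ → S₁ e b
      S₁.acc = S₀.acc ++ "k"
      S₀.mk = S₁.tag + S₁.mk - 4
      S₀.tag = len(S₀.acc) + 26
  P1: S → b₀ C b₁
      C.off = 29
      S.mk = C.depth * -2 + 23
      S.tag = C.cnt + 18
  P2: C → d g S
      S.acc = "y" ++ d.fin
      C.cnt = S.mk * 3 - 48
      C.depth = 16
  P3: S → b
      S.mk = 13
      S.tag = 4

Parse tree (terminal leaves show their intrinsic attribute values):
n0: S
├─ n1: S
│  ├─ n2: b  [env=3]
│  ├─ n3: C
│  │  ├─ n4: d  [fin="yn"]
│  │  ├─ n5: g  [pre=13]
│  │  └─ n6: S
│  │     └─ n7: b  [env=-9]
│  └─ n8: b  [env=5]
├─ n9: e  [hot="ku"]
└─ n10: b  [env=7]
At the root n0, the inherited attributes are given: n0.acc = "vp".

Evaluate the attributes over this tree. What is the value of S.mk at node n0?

-4

1. n0.acc = "vp"  [given at root]
2. n1.acc = "vpk"  [S₀.acc ++ "k"]
3. n2.env = 3  [terminal]
4. n3.off = 29  [29]
5. n4.fin = "yn"  [terminal]
6. n5.pre = 13  [terminal]
7. n6.acc = "yyn"  ["y" ++ d.fin]
8. n7.env = -9  [terminal]
9. n6.mk = 13  [13]
10. n6.tag = 4  [4]
11. n3.cnt = -9  [S.mk * 3 - 48]
12. n3.depth = 16  [16]
13. n8.env = 5  [terminal]
14. n1.mk = -9  [C.depth * -2 + 23]
15. n1.tag = 9  [C.cnt + 18]
16. n9.hot = "ku"  [terminal]
17. n10.env = 7  [terminal]
18. n0.mk = -4  [S₁.tag + S₁.mk - 4]
19. n0.tag = 28  [len(S₀.acc) + 26]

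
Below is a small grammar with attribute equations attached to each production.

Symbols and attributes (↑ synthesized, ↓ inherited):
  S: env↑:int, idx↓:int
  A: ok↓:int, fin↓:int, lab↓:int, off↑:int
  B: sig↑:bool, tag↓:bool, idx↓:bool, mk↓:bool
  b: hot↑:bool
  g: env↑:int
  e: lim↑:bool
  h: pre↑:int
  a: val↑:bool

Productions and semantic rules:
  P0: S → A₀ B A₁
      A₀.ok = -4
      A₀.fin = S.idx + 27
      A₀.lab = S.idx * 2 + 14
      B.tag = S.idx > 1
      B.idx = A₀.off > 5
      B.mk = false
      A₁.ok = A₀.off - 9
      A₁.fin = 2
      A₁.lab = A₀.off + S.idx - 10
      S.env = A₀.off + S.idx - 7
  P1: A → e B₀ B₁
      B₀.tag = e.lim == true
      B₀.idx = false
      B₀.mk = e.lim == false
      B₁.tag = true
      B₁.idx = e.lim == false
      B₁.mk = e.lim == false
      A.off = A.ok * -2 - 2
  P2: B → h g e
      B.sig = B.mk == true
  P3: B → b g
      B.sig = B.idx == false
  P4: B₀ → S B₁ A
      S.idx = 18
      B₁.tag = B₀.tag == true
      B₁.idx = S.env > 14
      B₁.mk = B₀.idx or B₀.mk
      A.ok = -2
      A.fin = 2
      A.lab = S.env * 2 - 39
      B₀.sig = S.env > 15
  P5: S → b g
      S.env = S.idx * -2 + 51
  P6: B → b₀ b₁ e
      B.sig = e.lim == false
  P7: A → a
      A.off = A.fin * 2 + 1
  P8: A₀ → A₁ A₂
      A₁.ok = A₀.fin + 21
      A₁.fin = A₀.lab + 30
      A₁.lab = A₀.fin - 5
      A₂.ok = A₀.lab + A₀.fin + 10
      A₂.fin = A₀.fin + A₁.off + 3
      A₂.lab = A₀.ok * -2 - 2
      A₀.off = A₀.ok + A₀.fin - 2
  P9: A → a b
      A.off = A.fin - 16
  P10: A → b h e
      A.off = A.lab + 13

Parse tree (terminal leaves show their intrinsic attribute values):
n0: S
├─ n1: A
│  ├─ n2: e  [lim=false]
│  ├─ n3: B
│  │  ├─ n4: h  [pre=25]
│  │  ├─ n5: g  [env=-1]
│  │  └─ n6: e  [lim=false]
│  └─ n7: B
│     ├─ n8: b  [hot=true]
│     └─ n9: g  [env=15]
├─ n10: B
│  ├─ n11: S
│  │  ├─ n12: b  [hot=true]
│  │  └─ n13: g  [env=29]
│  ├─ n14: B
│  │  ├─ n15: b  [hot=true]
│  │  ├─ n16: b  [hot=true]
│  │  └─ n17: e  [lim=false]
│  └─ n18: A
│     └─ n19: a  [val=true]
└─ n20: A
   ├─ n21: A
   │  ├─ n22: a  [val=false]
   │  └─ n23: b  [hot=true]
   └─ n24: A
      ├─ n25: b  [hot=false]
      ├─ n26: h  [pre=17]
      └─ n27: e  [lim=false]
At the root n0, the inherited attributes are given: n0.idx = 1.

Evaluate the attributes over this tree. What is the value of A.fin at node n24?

16

1. n0.idx = 1  [given at root]
2. n1.ok = -4  [-4]
3. n1.fin = 28  [S.idx + 27]
4. n1.lab = 16  [S.idx * 2 + 14]
5. n2.lim = false  [terminal]
6. n3.tag = false  [e.lim == true]
7. n3.idx = false  [false]
8. n3.mk = true  [e.lim == false]
9. n4.pre = 25  [terminal]
10. n5.env = -1  [terminal]
11. n6.lim = false  [terminal]
12. n3.sig = true  [B.mk == true]
13. n7.tag = true  [true]
14. n7.idx = true  [e.lim == false]
15. n7.mk = true  [e.lim == false]
16. n8.hot = true  [terminal]
17. n9.env = 15  [terminal]
18. n7.sig = false  [B.idx == false]
19. n1.off = 6  [A.ok * -2 - 2]
20. n10.tag = false  [S.idx > 1]
21. n10.idx = true  [A₀.off > 5]
22. n10.mk = false  [false]
23. n11.idx = 18  [18]
24. n12.hot = true  [terminal]
25. n13.env = 29  [terminal]
26. n11.env = 15  [S.idx * -2 + 51]
27. n14.tag = false  [B₀.tag == true]
28. n14.idx = true  [S.env > 14]
29. n14.mk = true  [B₀.idx or B₀.mk]
30. n15.hot = true  [terminal]
31. n16.hot = true  [terminal]
32. n17.lim = false  [terminal]
33. n14.sig = true  [e.lim == false]
34. n18.ok = -2  [-2]
35. n18.fin = 2  [2]
36. n18.lab = -9  [S.env * 2 - 39]
37. n19.val = true  [terminal]
38. n18.off = 5  [A.fin * 2 + 1]
39. n10.sig = false  [S.env > 15]
40. n20.ok = -3  [A₀.off - 9]
41. n20.fin = 2  [2]
42. n20.lab = -3  [A₀.off + S.idx - 10]
43. n21.ok = 23  [A₀.fin + 21]
44. n21.fin = 27  [A₀.lab + 30]
45. n21.lab = -3  [A₀.fin - 5]
46. n22.val = false  [terminal]
47. n23.hot = true  [terminal]
48. n21.off = 11  [A.fin - 16]
49. n24.ok = 9  [A₀.lab + A₀.fin + 10]
50. n24.fin = 16  [A₀.fin + A₁.off + 3]
51. n24.lab = 4  [A₀.ok * -2 - 2]
52. n25.hot = false  [terminal]
53. n26.pre = 17  [terminal]
54. n27.lim = false  [terminal]
55. n24.off = 17  [A.lab + 13]
56. n20.off = -3  [A₀.ok + A₀.fin - 2]
57. n0.env = 0  [A₀.off + S.idx - 7]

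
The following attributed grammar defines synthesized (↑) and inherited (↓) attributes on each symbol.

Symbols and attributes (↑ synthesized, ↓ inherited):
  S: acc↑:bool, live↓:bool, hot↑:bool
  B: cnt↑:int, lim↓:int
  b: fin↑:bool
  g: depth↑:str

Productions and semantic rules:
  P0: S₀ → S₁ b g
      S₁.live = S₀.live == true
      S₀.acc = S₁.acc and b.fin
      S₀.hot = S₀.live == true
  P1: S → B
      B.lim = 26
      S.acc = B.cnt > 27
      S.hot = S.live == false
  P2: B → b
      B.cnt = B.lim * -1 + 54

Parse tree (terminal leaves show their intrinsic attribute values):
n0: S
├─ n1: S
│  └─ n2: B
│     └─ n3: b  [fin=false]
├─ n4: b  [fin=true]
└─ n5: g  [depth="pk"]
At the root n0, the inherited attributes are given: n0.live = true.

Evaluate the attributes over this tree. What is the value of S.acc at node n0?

true

1. n0.live = true  [given at root]
2. n1.live = true  [S₀.live == true]
3. n2.lim = 26  [26]
4. n3.fin = false  [terminal]
5. n2.cnt = 28  [B.lim * -1 + 54]
6. n1.acc = true  [B.cnt > 27]
7. n1.hot = false  [S.live == false]
8. n4.fin = true  [terminal]
9. n5.depth = "pk"  [terminal]
10. n0.acc = true  [S₁.acc and b.fin]
11. n0.hot = true  [S₀.live == true]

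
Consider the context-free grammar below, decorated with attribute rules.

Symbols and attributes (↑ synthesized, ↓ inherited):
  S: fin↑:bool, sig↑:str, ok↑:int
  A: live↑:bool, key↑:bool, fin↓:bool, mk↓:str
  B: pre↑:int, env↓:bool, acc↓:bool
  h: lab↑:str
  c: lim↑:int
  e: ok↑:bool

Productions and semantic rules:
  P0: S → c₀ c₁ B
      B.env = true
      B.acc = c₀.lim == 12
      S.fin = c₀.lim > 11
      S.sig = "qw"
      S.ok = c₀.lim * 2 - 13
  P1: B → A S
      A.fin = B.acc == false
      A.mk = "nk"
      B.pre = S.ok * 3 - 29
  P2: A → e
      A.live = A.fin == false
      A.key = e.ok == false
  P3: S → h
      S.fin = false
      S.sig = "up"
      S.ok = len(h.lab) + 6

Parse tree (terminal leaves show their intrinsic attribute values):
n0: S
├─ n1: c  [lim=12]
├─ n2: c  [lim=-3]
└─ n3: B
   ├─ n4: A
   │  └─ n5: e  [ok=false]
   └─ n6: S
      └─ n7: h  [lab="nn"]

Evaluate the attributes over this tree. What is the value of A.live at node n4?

true

1. n1.lim = 12  [terminal]
2. n2.lim = -3  [terminal]
3. n3.env = true  [true]
4. n3.acc = true  [c₀.lim == 12]
5. n4.fin = false  [B.acc == false]
6. n4.mk = "nk"  ["nk"]
7. n5.ok = false  [terminal]
8. n4.live = true  [A.fin == false]
9. n4.key = true  [e.ok == false]
10. n7.lab = "nn"  [terminal]
11. n6.fin = false  [false]
12. n6.sig = "up"  ["up"]
13. n6.ok = 8  [len(h.lab) + 6]
14. n3.pre = -5  [S.ok * 3 - 29]
15. n0.fin = true  [c₀.lim > 11]
16. n0.sig = "qw"  ["qw"]
17. n0.ok = 11  [c₀.lim * 2 - 13]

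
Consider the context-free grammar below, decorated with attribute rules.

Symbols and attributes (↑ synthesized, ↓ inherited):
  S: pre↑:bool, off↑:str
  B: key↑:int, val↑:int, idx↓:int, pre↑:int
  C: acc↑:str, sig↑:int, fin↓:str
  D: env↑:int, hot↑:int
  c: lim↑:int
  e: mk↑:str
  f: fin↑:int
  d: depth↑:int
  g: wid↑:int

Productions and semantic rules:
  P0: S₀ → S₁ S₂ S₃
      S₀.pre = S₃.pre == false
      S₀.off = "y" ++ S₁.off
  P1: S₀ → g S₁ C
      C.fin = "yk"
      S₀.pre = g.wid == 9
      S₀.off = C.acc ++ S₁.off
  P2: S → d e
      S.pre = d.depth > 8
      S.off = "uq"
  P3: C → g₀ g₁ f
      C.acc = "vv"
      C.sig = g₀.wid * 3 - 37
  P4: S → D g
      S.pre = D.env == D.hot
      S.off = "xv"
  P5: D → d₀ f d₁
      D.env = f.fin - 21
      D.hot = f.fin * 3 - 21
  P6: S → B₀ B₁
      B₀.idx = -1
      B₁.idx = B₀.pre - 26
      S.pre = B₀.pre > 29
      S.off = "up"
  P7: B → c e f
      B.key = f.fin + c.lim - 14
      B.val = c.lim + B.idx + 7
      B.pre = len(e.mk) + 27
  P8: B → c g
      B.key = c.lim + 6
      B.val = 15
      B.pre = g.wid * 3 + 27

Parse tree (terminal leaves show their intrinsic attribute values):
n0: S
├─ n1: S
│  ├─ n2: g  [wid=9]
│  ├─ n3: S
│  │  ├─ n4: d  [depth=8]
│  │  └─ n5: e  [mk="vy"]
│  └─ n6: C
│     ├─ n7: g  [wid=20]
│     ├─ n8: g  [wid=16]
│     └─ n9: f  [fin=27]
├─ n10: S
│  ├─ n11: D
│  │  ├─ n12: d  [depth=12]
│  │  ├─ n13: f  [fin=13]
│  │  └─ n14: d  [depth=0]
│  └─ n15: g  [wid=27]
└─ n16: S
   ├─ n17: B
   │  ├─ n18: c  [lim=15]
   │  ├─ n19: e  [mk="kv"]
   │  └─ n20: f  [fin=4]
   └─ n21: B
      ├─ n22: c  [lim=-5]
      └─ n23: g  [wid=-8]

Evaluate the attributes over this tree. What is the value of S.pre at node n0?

true

1. n2.wid = 9  [terminal]
2. n4.depth = 8  [terminal]
3. n5.mk = "vy"  [terminal]
4. n3.pre = false  [d.depth > 8]
5. n3.off = "uq"  ["uq"]
6. n6.fin = "yk"  ["yk"]
7. n7.wid = 20  [terminal]
8. n8.wid = 16  [terminal]
9. n9.fin = 27  [terminal]
10. n6.acc = "vv"  ["vv"]
11. n6.sig = 23  [g₀.wid * 3 - 37]
12. n1.pre = true  [g.wid == 9]
13. n1.off = "vvuq"  [C.acc ++ S₁.off]
14. n12.depth = 12  [terminal]
15. n13.fin = 13  [terminal]
16. n14.depth = 0  [terminal]
17. n11.env = -8  [f.fin - 21]
18. n11.hot = 18  [f.fin * 3 - 21]
19. n15.wid = 27  [terminal]
20. n10.pre = false  [D.env == D.hot]
21. n10.off = "xv"  ["xv"]
22. n17.idx = -1  [-1]
23. n18.lim = 15  [terminal]
24. n19.mk = "kv"  [terminal]
25. n20.fin = 4  [terminal]
26. n17.key = 5  [f.fin + c.lim - 14]
27. n17.val = 21  [c.lim + B.idx + 7]
28. n17.pre = 29  [len(e.mk) + 27]
29. n21.idx = 3  [B₀.pre - 26]
30. n22.lim = -5  [terminal]
31. n23.wid = -8  [terminal]
32. n21.key = 1  [c.lim + 6]
33. n21.val = 15  [15]
34. n21.pre = 3  [g.wid * 3 + 27]
35. n16.pre = false  [B₀.pre > 29]
36. n16.off = "up"  ["up"]
37. n0.pre = true  [S₃.pre == false]
38. n0.off = "yvvuq"  ["y" ++ S₁.off]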